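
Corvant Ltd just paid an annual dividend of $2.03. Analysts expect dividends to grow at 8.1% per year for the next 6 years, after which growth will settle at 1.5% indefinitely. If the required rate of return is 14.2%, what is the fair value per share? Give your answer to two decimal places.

Two-stage DDM. Project D₁…D_6 at 0.081, terminal growth 0.015, discount at r = 0.142.
D_1 = 2.1944
D_2 = 2.3722
D_3 = 2.5643
D_4 = 2.7720
D_5 = 2.9966
D_6 = 3.2393
Terminal value at t=6: TV = D_7/(r−g) = 3.2879/(0.142−0.015) = 25.8888
P₀ = 2.1944/(1+0.142)^1 + 2.3722/(1+0.142)^2 + 2.5643/(1+0.142)^3 + 2.7720/(1+0.142)^4 + 2.9966/(1+0.142)^5 + 3.2393/(1+0.142)^6 + 25.8888/(1+0.142)^6 = 21.7664

$21.77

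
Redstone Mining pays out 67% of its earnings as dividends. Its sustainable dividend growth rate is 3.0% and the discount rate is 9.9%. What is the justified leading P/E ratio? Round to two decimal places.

Justified leading P/E = b/(r−g) = 0.67/(0.099−0.03) = 9.7101

9.71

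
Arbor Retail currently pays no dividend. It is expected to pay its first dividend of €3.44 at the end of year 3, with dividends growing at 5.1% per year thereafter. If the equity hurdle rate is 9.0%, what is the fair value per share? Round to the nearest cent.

Deferred-dividend DDM. At t=2 the remaining stream is a growing perpetuity with first payment D_3 = 3.44.
V_2 = D_3/(r−g) = 3.44/(0.09−0.051) = 88.2051
P₀ = V_2/(1+r)^2 = 88.2051/(1+0.09)^2 = 74.2405

€74.24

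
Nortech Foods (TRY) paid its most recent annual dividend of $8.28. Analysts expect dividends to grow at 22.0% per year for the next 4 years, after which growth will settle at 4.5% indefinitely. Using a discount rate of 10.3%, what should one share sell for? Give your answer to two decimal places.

$266.17

Two-stage DDM. Project D₁…D_4 at 0.22, terminal growth 0.045, discount at r = 0.103.
D_1 = 10.1016
D_2 = 12.3240
D_3 = 15.0352
D_4 = 18.3430
Terminal value at t=4: TV = D_5/(r−g) = 19.1684/(0.103−0.045) = 330.4897
P₀ = 10.1016/(1+0.103)^1 + 12.3240/(1+0.103)^2 + 15.0352/(1+0.103)^3 + 18.3430/(1+0.103)^4 + 330.4897/(1+0.103)^4 = 266.1682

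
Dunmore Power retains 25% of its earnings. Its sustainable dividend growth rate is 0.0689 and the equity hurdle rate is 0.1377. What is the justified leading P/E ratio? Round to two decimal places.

10.90

Payout ratio b = 1 − 0.25 = 0.75.
Justified leading P/E = b/(r−g) = 0.75/(0.1377−0.0689) = 10.9012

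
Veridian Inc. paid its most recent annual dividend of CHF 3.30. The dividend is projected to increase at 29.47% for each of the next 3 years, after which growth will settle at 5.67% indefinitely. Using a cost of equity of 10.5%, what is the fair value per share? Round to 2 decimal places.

CHF 129.83

Two-stage DDM. Project D₁…D_3 at 0.2947, terminal growth 0.0567, discount at r = 0.105.
D_1 = 4.2725
D_2 = 5.5316
D_3 = 7.1618
Terminal value at t=3: TV = D_4/(r−g) = 7.5679/(0.105−0.0567) = 156.6845
P₀ = 4.2725/(1+0.105)^1 + 5.5316/(1+0.105)^2 + 7.1618/(1+0.105)^3 + 156.6845/(1+0.105)^3 = 129.8335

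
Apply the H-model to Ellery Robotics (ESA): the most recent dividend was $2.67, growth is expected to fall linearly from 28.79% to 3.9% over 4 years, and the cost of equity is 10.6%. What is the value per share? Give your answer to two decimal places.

$61.24

H-model: P₀ = D₀[(1+g_L) + H(g_S−g_L)]/(r−g_L), with H = 4/2 = 2.
P₀ = 2.67 × [(1+0.039) + 2×(0.2879−0.039)] / (0.106−0.039)
   = 2.67 × 1.5368 / 0.067 = 61.2426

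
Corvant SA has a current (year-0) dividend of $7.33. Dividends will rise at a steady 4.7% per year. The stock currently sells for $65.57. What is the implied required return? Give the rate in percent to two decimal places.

Rearranging the constant-growth DDM: r = D₁/P₀ + g.
D₁ = 7.33 × (1 + 0.047) = 7.6745.
r = 7.6745 / 65.57 + 0.047 = 0.11704 + 0.047 = 0.16404

16.40%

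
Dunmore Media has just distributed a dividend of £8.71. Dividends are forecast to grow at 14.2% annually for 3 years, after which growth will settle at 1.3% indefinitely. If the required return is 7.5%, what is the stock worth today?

Two-stage DDM. Project D₁…D_3 at 0.142, terminal growth 0.013, discount at r = 0.075.
D_1 = 9.9468
D_2 = 11.3593
D_3 = 12.9723
Terminal value at t=3: TV = D_4/(r−g) = 13.1409/(0.075−0.013) = 211.9504
P₀ = 9.9468/(1+0.075)^1 + 11.3593/(1+0.075)^2 + 12.9723/(1+0.075)^3 + 211.9504/(1+0.075)^3 = 200.1363

£200.14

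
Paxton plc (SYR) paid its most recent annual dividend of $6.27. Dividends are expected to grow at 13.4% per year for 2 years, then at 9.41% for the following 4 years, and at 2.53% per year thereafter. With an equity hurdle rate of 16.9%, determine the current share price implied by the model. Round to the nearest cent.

$64.34

Three-stage DDM. Project D₁…D_6; terminal Gordon value at t=6 with g = 0.0253; discount at r = 0.169.
D_1 = 7.1102
D_2 = 8.0629
D_3 = 8.8217
D_4 = 9.6518
D_5 = 10.5600
D_6 = 11.5537
TV_6 = 11.8460/(0.169−0.0253) = 82.4358
P₀ = Σ Dₜ/(1+r)ᵗ + TV_6/(1+r)^6 = 64.3393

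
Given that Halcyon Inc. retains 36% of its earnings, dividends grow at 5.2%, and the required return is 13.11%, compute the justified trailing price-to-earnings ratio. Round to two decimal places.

Payout ratio b = 1 − 0.36 = 0.64.
Justified trailing P/E = b(1+g)/(r−g) = 0.64×(1+0.052)/(0.1311−0.052) = 8.5118

8.51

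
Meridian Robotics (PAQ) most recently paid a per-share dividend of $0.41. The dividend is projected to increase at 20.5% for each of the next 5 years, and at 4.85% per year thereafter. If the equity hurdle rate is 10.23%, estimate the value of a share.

Two-stage DDM. Project D₁…D_5 at 0.205, terminal growth 0.0485, discount at r = 0.1023.
D_1 = 0.4940
D_2 = 0.5953
D_3 = 0.7174
D_4 = 0.8644
D_5 = 1.0416
Terminal value at t=5: TV = D_6/(r−g) = 1.0922/(0.1023−0.0485) = 20.3004
P₀ = 0.4940/(1+0.1023)^1 + 0.5953/(1+0.1023)^2 + 0.7174/(1+0.1023)^3 + 0.8644/(1+0.1023)^4 + 1.0416/(1+0.1023)^5 + 20.3004/(1+0.1023)^5 = 15.1733

$15.17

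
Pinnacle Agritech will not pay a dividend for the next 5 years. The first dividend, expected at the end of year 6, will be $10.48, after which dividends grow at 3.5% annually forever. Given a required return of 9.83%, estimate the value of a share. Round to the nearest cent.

$103.60

Deferred-dividend DDM. At t=5 the remaining stream is a growing perpetuity with first payment D_6 = 10.48.
V_5 = D_6/(r−g) = 10.48/(0.0983−0.035) = 165.5608
P₀ = V_5/(1+r)^5 = 165.5608/(1+0.0983)^5 = 103.5983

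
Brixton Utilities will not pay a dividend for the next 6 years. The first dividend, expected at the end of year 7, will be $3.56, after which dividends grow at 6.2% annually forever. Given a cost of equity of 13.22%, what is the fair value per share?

Deferred-dividend DDM. At t=6 the remaining stream is a growing perpetuity with first payment D_7 = 3.56.
V_6 = D_7/(r−g) = 3.56/(0.1322−0.062) = 50.7123
P₀ = V_6/(1+r)^6 = 50.7123/(1+0.1322)^6 = 24.0754

$24.08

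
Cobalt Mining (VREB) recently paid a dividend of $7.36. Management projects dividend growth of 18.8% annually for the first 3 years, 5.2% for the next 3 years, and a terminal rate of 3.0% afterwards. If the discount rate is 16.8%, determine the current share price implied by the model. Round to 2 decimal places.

$84.00

Three-stage DDM. Project D₁…D_6; terminal Gordon value at t=6 with g = 0.03; discount at r = 0.168.
D_1 = 8.7437
D_2 = 10.3875
D_3 = 12.3403
D_4 = 12.9820
D_5 = 13.6571
D_6 = 14.3673
TV_6 = 14.7983/(0.168−0.03) = 107.2340
P₀ = Σ Dₜ/(1+r)ᵗ + TV_6/(1+r)^6 = 83.9969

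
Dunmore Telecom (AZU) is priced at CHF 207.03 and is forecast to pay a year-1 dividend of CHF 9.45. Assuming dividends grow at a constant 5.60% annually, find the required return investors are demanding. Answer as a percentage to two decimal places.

Rearranging the constant-growth DDM: r = D₁/P₀ + g.
r = 9.4500 / 207.03 + 0.056 = 0.04565 + 0.056 = 0.10165

10.16%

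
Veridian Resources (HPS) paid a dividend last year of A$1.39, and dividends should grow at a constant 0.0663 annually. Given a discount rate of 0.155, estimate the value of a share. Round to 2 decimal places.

Gordon growth model: P₀ = D₁/(r − g). D₁ = 1.39 × (1 + 0.0663) = 1.4822.
P₀ = 1.4822 / (0.155 − 0.0663) = 1.4822 / 0.0887 = 16.7098

A$16.71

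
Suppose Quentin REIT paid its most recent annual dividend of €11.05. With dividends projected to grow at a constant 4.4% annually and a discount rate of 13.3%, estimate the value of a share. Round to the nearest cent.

Gordon growth model: P₀ = D₁/(r − g). D₁ = 11.05 × (1 + 0.044) = 11.5362.
P₀ = 11.5362 / (0.133 − 0.044) = 11.5362 / 0.089 = 129.6202

€129.62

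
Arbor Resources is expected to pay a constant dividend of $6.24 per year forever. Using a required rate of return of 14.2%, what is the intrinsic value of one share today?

Zero-growth DDM (perpetuity): P₀ = D/r = 6.24 / 0.142 = 43.9437

$43.94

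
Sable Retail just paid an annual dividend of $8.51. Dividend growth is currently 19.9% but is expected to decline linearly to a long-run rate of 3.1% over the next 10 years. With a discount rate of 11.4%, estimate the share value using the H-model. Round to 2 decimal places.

$191.83

H-model: P₀ = D₀[(1+g_L) + H(g_S−g_L)]/(r−g_L), with H = 10/2 = 5.
P₀ = 8.51 × [(1+0.031) + 5×(0.199−0.031)] / (0.114−0.031)
   = 8.51 × 1.8710 / 0.083 = 191.8339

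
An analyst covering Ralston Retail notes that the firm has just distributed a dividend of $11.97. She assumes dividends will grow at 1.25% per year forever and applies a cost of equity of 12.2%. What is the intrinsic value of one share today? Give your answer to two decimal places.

Gordon growth model: P₀ = D₁/(r − g). D₁ = 11.97 × (1 + 0.0125) = 12.1196.
P₀ = 12.1196 / (0.122 − 0.0125) = 12.1196 / 0.1095 = 110.6815

$110.68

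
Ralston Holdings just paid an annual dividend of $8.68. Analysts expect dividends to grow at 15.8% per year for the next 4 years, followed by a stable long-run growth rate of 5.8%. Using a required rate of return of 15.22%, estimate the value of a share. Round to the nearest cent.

$134.63

Two-stage DDM. Project D₁…D_4 at 0.158, terminal growth 0.058, discount at r = 0.1522.
D_1 = 10.0514
D_2 = 11.6396
D_3 = 13.4786
D_4 = 15.6082
Terminal value at t=4: TV = D_5/(r−g) = 16.5135/(0.1522−0.058) = 175.3027
P₀ = 10.0514/(1+0.1522)^1 + 11.6396/(1+0.1522)^2 + 13.4786/(1+0.1522)^3 + 15.6082/(1+0.1522)^4 + 175.3027/(1+0.1522)^4 = 134.6257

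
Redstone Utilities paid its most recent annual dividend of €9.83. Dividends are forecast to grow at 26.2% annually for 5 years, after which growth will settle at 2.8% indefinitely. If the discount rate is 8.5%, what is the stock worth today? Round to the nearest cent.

€456.53

Two-stage DDM. Project D₁…D_5 at 0.262, terminal growth 0.028, discount at r = 0.085.
D_1 = 12.4055
D_2 = 15.6557
D_3 = 19.7575
D_4 = 24.9339
D_5 = 31.4666
Terminal value at t=5: TV = D_6/(r−g) = 32.3477/(0.085−0.028) = 567.5035
P₀ = 12.4055/(1+0.085)^1 + 15.6557/(1+0.085)^2 + 19.7575/(1+0.085)^3 + 24.9339/(1+0.085)^4 + 31.4666/(1+0.085)^5 + 567.5035/(1+0.085)^5 = 456.5347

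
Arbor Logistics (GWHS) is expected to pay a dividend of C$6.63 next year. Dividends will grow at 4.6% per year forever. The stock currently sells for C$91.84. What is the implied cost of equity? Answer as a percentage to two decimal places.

11.82%

Rearranging the constant-growth DDM: r = D₁/P₀ + g.
r = 6.6300 / 91.84 + 0.046 = 0.07219 + 0.046 = 0.11819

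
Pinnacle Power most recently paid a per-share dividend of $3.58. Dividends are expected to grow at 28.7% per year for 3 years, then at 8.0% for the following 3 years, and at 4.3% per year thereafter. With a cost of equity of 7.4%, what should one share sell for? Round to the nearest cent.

$245.04

Three-stage DDM. Project D₁…D_6; terminal Gordon value at t=6 with g = 0.043; discount at r = 0.074.
D_1 = 4.6075
D_2 = 5.9298
D_3 = 7.6317
D_4 = 8.2422
D_5 = 8.9016
D_6 = 9.6137
TV_6 = 10.0271/(0.074−0.043) = 323.4540
P₀ = Σ Dₜ/(1+r)ᵗ + TV_6/(1+r)^6 = 245.0389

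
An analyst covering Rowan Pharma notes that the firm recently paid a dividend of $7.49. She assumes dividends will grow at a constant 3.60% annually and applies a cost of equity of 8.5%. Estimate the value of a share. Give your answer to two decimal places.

Gordon growth model: P₀ = D₁/(r − g). D₁ = 7.49 × (1 + 0.036) = 7.7596.
P₀ = 7.7596 / (0.085 − 0.036) = 7.7596 / 0.049 = 158.3600

$158.36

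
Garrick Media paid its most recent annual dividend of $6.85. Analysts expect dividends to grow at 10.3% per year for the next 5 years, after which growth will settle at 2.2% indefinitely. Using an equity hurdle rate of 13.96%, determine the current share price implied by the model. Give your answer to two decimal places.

$81.65

Two-stage DDM. Project D₁…D_5 at 0.103, terminal growth 0.022, discount at r = 0.1396.
D_1 = 7.5555
D_2 = 8.3338
D_3 = 9.1922
D_4 = 10.1389
D_5 = 11.1833
Terminal value at t=5: TV = D_6/(r−g) = 11.4293/(0.1396−0.022) = 97.1878
P₀ = 7.5555/(1+0.1396)^1 + 8.3338/(1+0.1396)^2 + 9.1922/(1+0.1396)^3 + 10.1389/(1+0.1396)^4 + 11.1833/(1+0.1396)^5 + 97.1878/(1+0.1396)^5 = 81.6529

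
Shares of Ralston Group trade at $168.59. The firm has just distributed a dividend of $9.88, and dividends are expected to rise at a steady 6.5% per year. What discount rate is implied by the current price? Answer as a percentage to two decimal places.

Rearranging the constant-growth DDM: r = D₁/P₀ + g.
D₁ = 9.88 × (1 + 0.065) = 10.5222.
r = 10.5222 / 168.59 + 0.065 = 0.06241 + 0.065 = 0.12741

12.74%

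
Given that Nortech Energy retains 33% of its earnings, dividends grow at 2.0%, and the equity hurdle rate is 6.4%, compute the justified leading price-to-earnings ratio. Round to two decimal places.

15.23

Payout ratio b = 1 − 0.33 = 0.67.
Justified leading P/E = b/(r−g) = 0.67/(0.064−0.02) = 15.2273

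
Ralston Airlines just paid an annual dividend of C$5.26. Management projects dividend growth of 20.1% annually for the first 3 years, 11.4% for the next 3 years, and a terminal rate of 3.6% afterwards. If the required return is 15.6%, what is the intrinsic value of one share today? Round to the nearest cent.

C$79.05

Three-stage DDM. Project D₁…D_6; terminal Gordon value at t=6 with g = 0.036; discount at r = 0.156.
D_1 = 6.3173
D_2 = 7.5870
D_3 = 9.1120
D_4 = 10.1508
D_5 = 11.3080
D_6 = 12.5971
TV_6 = 13.0506/(0.156−0.036) = 108.7549
P₀ = Σ Dₜ/(1+r)ᵗ + TV_6/(1+r)^6 = 79.0537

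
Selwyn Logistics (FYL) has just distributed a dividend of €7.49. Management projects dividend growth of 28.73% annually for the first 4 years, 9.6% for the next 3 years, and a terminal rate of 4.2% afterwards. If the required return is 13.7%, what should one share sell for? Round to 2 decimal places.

€196.49

Three-stage DDM. Project D₁…D_7; terminal Gordon value at t=7 with g = 0.042; discount at r = 0.137.
D_1 = 9.6419
D_2 = 12.4120
D_3 = 15.9780
D_4 = 20.5684
D_5 = 22.5430
D_6 = 24.7071
D_7 = 27.0790
TV_7 = 28.2163/(0.137−0.042) = 297.0138
P₀ = Σ Dₜ/(1+r)ᵗ + TV_7/(1+r)^7 = 196.4884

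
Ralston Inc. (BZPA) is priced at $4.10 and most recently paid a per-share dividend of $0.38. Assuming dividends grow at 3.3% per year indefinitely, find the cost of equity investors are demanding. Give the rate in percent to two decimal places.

Rearranging the constant-growth DDM: r = D₁/P₀ + g.
D₁ = 0.38 × (1 + 0.033) = 0.3925.
r = 0.3925 / 4.10 + 0.033 = 0.09574 + 0.033 = 0.12874

12.87%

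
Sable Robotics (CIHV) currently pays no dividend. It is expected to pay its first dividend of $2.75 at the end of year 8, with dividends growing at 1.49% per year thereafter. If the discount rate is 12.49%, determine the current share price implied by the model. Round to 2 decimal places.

Deferred-dividend DDM. At t=7 the remaining stream is a growing perpetuity with first payment D_8 = 2.75.
V_7 = D_8/(r−g) = 2.75/(0.1249−0.0149) = 25.0000
P₀ = V_7/(1+r)^7 = 25.0000/(1+0.1249)^7 = 10.9684

$10.97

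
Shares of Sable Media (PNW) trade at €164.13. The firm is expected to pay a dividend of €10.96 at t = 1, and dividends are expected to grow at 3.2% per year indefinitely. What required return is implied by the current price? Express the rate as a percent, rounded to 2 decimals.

Rearranging the constant-growth DDM: r = D₁/P₀ + g.
r = 10.9600 / 164.13 + 0.032 = 0.06678 + 0.032 = 0.09878

9.88%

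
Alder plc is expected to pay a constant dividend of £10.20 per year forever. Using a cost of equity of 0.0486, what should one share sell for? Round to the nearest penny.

£209.88

Zero-growth DDM (perpetuity): P₀ = D/r = 10.20 / 0.0486 = 209.8765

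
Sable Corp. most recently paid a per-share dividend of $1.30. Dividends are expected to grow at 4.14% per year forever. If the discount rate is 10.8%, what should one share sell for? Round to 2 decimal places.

Gordon growth model: P₀ = D₁/(r − g). D₁ = 1.30 × (1 + 0.0414) = 1.3538.
P₀ = 1.3538 / (0.108 − 0.0414) = 1.3538 / 0.0666 = 20.3276

$20.33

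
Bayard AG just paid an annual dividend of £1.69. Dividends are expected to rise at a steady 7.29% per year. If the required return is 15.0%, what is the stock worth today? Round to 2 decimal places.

£23.52

Gordon growth model: P₀ = D₁/(r − g). D₁ = 1.69 × (1 + 0.0729) = 1.8132.
P₀ = 1.8132 / (0.15 − 0.0729) = 1.8132 / 0.0771 = 23.5175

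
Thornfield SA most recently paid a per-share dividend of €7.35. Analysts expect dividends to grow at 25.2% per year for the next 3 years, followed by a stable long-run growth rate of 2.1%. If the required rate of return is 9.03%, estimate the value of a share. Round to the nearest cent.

Two-stage DDM. Project D₁…D_3 at 0.252, terminal growth 0.021, discount at r = 0.0903.
D_1 = 9.2022
D_2 = 11.5212
D_3 = 14.4245
Terminal value at t=3: TV = D_4/(r−g) = 14.7274/(0.0903−0.021) = 212.5166
P₀ = 9.2022/(1+0.0903)^1 + 11.5212/(1+0.0903)^2 + 14.4245/(1+0.0903)^3 + 212.5166/(1+0.0903)^3 = 193.2274

€193.23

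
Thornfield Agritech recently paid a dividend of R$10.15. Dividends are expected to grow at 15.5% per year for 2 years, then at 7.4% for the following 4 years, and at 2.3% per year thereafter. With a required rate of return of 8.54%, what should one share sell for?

Three-stage DDM. Project D₁…D_6; terminal Gordon value at t=6 with g = 0.023; discount at r = 0.0854.
D_1 = 11.7233
D_2 = 13.5404
D_3 = 14.5423
D_4 = 15.6185
D_5 = 16.7742
D_6 = 18.0155
TV_6 = 18.4299/(0.0854−0.023) = 295.3508
P₀ = Σ Dₜ/(1+r)ᵗ + TV_6/(1+r)^6 = 247.7075

R$247.71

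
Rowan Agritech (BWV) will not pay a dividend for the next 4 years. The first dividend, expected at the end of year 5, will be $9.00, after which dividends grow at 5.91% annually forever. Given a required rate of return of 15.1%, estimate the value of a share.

Deferred-dividend DDM. At t=4 the remaining stream is a growing perpetuity with first payment D_5 = 9.00.
V_4 = D_5/(r−g) = 9.00/(0.151−0.0591) = 97.9325
P₀ = V_4/(1+r)^4 = 97.9325/(1+0.151)^4 = 55.7989

$55.80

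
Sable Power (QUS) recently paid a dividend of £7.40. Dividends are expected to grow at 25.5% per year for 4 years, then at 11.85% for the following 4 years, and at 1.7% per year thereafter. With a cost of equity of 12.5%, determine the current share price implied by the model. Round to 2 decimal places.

£189.83

Three-stage DDM. Project D₁…D_8; terminal Gordon value at t=8 with g = 0.017; discount at r = 0.125.
D_1 = 9.2870
D_2 = 11.6552
D_3 = 14.6273
D_4 = 18.3572
D_5 = 20.5325
D_6 = 22.9656
D_7 = 25.6871
D_8 = 28.7310
TV_8 = 29.2194/(0.125−0.017) = 270.5501
P₀ = Σ Dₜ/(1+r)ᵗ + TV_8/(1+r)^8 = 189.8260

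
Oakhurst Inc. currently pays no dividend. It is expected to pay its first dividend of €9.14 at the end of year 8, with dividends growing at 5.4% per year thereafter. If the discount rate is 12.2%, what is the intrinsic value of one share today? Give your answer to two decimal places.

€60.05

Deferred-dividend DDM. At t=7 the remaining stream is a growing perpetuity with first payment D_8 = 9.14.
V_7 = D_8/(r−g) = 9.14/(0.122−0.054) = 134.4118
P₀ = V_7/(1+r)^7 = 134.4118/(1+0.122)^7 = 60.0464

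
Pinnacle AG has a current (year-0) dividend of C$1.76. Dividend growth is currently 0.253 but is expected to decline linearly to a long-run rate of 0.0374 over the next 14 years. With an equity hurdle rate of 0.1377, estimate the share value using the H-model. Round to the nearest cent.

C$44.69

H-model: P₀ = D₀[(1+g_L) + H(g_S−g_L)]/(r−g_L), with H = 14/2 = 7.
P₀ = 1.76 × [(1+0.0374) + 7×(0.253−0.0374)] / (0.1377−0.0374)
   = 1.76 × 2.5466 / 0.1003 = 44.6861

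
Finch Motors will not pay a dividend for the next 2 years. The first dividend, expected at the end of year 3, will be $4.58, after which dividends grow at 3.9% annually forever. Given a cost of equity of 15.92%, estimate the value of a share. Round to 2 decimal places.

Deferred-dividend DDM. At t=2 the remaining stream is a growing perpetuity with first payment D_3 = 4.58.
V_2 = D_3/(r−g) = 4.58/(0.1592−0.039) = 38.1032
P₀ = V_2/(1+r)^2 = 38.1032/(1+0.1592)^2 = 28.3560

$28.36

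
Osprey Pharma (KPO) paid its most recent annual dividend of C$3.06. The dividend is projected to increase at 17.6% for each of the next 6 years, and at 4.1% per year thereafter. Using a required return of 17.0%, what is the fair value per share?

C$44.16

Two-stage DDM. Project D₁…D_6 at 0.176, terminal growth 0.041, discount at r = 0.17.
D_1 = 3.5986
D_2 = 4.2319
D_3 = 4.9767
D_4 = 5.8526
D_5 = 6.8827
D_6 = 8.0940
Terminal value at t=6: TV = D_7/(r−g) = 8.4259/(0.17−0.041) = 65.3170
P₀ = 3.5986/(1+0.17)^1 + 4.2319/(1+0.17)^2 + 4.9767/(1+0.17)^3 + 5.8526/(1+0.17)^4 + 6.8827/(1+0.17)^5 + 8.0940/(1+0.17)^6 + 65.3170/(1+0.17)^6 = 44.1555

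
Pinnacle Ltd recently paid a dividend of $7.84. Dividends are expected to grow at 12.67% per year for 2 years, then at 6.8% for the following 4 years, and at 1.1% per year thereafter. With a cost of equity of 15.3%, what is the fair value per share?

$79.20

Three-stage DDM. Project D₁…D_6; terminal Gordon value at t=6 with g = 0.011; discount at r = 0.153.
D_1 = 8.8333
D_2 = 9.9525
D_3 = 10.6293
D_4 = 11.3521
D_5 = 12.1240
D_6 = 12.9484
TV_6 = 13.0909/(0.153−0.011) = 92.1893
P₀ = Σ Dₜ/(1+r)ᵗ + TV_6/(1+r)^6 = 79.2041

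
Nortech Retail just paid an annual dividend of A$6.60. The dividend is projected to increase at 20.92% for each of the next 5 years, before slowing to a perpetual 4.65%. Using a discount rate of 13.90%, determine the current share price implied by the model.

Two-stage DDM. Project D₁…D_5 at 0.2092, terminal growth 0.0465, discount at r = 0.139.
D_1 = 7.9807
D_2 = 9.6503
D_3 = 11.6691
D_4 = 14.1103
D_5 = 17.0622
Terminal value at t=5: TV = D_6/(r−g) = 17.8556/(0.139−0.0465) = 193.0333
P₀ = 7.9807/(1+0.139)^1 + 9.6503/(1+0.139)^2 + 11.6691/(1+0.139)^3 + 14.1103/(1+0.139)^4 + 17.0622/(1+0.139)^5 + 193.0333/(1+0.139)^5 = 140.3231

A$140.32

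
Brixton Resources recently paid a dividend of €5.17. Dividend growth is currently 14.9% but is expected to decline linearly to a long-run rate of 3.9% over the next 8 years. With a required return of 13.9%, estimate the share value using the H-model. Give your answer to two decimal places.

H-model: P₀ = D₀[(1+g_L) + H(g_S−g_L)]/(r−g_L), with H = 8/2 = 4.
P₀ = 5.17 × [(1+0.039) + 4×(0.149−0.039)] / (0.139−0.039)
   = 5.17 × 1.4790 / 0.1 = 76.4643

€76.46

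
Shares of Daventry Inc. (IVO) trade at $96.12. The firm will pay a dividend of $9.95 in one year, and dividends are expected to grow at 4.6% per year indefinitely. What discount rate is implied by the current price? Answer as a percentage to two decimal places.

Rearranging the constant-growth DDM: r = D₁/P₀ + g.
r = 9.9500 / 96.12 + 0.046 = 0.10352 + 0.046 = 0.14952

14.95%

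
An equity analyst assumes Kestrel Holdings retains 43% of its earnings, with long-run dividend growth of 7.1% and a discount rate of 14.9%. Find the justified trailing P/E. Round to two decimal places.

Payout ratio b = 1 − 0.43 = 0.57.
Justified trailing P/E = b(1+g)/(r−g) = 0.57×(1+0.071)/(0.149−0.071) = 7.8265

7.83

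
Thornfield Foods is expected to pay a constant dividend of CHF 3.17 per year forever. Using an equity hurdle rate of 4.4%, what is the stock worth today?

Zero-growth DDM (perpetuity): P₀ = D/r = 3.17 / 0.044 = 72.0455

CHF 72.05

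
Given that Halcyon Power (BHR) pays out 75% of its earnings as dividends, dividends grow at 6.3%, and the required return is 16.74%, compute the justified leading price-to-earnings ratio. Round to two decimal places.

Justified leading P/E = b/(r−g) = 0.75/(0.1674−0.063) = 7.1839

7.18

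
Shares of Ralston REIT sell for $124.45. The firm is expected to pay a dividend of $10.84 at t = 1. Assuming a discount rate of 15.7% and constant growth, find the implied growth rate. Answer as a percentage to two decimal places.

From P₀ = D₁/(r − g), the implied growth is g = r − D₁/P₀.
g = 0.157 − 10.84/124.45 = 0.157 − 0.08710 = 0.06990

6.99%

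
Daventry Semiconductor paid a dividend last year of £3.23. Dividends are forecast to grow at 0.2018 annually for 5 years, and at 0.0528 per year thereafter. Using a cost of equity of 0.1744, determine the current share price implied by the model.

£48.70

Two-stage DDM. Project D₁…D_5 at 0.2018, terminal growth 0.0528, discount at r = 0.1744.
D_1 = 3.8818
D_2 = 4.6652
D_3 = 5.6066
D_4 = 6.7380
D_5 = 8.0977
Terminal value at t=5: TV = D_6/(r−g) = 8.5253/(0.1744−0.0528) = 70.1093
P₀ = 3.8818/(1+0.1744)^1 + 4.6652/(1+0.1744)^2 + 5.6066/(1+0.1744)^3 + 6.7380/(1+0.1744)^4 + 8.0977/(1+0.1744)^5 + 70.1093/(1+0.1744)^5 = 48.6993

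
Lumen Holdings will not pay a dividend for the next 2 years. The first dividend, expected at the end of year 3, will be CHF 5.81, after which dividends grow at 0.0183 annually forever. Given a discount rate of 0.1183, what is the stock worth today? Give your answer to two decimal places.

Deferred-dividend DDM. At t=2 the remaining stream is a growing perpetuity with first payment D_3 = 5.81.
V_2 = D_3/(r−g) = 5.81/(0.1183−0.0183) = 58.1000
P₀ = V_2/(1+r)^2 = 58.1000/(1+0.1183)^2 = 46.4579

CHF 46.46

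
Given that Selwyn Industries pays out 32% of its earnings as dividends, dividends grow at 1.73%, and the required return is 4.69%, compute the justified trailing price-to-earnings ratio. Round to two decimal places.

Justified trailing P/E = b(1+g)/(r−g) = 0.32×(1+0.0173)/(0.0469−0.0173) = 10.9978

11.00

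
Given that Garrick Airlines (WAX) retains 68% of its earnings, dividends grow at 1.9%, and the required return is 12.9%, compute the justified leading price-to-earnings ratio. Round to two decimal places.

Payout ratio b = 1 − 0.68 = 0.32.
Justified leading P/E = b/(r−g) = 0.32/(0.129−0.019) = 2.9091

2.91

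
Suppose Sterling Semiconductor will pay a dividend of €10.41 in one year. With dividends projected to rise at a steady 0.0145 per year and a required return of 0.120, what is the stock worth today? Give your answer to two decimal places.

€98.67

Gordon growth model: P₀ = D₁/(r − g), with D₁ = 10.41 given directly.
P₀ = 10.4100 / (0.12 − 0.0145) = 10.4100 / 0.1055 = 98.6730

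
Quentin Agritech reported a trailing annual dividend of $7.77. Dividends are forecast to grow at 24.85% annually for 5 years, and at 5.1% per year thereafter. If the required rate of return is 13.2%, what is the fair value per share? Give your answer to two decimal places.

$217.15

Two-stage DDM. Project D₁…D_5 at 0.2485, terminal growth 0.051, discount at r = 0.132.
D_1 = 9.7008
D_2 = 12.1115
D_3 = 15.1212
D_4 = 18.8788
D_5 = 23.5702
Terminal value at t=5: TV = D_6/(r−g) = 24.7723/(0.132−0.051) = 305.8310
P₀ = 9.7008/(1+0.132)^1 + 12.1115/(1+0.132)^2 + 15.1212/(1+0.132)^3 + 18.8788/(1+0.132)^4 + 23.5702/(1+0.132)^5 + 305.8310/(1+0.132)^5 = 217.1547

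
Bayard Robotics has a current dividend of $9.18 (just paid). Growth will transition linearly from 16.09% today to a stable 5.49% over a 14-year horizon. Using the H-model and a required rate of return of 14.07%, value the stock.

$192.26

H-model: P₀ = D₀[(1+g_L) + H(g_S−g_L)]/(r−g_L), with H = 14/2 = 7.
P₀ = 9.18 × [(1+0.0549) + 7×(0.1609−0.0549)] / (0.1407−0.0549)
   = 9.18 × 1.7969 / 0.0858 = 192.2557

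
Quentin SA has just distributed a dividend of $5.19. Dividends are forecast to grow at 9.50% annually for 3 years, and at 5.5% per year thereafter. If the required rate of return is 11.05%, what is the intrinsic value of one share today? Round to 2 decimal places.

Two-stage DDM. Project D₁…D_3 at 0.095, terminal growth 0.055, discount at r = 0.1105.
D_1 = 5.6831
D_2 = 6.2229
D_3 = 6.8141
Terminal value at t=3: TV = D_4/(r−g) = 7.1889/(0.1105−0.055) = 129.5296
P₀ = 5.6831/(1+0.1105)^1 + 6.2229/(1+0.1105)^2 + 6.8141/(1+0.1105)^3 + 129.5296/(1+0.1105)^3 = 109.7225

$109.72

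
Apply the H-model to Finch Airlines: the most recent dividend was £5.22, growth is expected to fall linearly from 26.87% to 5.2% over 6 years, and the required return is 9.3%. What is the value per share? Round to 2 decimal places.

£216.71

H-model: P₀ = D₀[(1+g_L) + H(g_S−g_L)]/(r−g_L), with H = 6/2 = 3.
P₀ = 5.22 × [(1+0.052) + 3×(0.2687−0.052)] / (0.093−0.052)
   = 5.22 × 1.7021 / 0.041 = 216.7064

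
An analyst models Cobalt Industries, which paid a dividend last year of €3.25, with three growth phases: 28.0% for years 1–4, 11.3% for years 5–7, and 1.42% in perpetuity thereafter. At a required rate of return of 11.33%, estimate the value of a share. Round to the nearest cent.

€93.75

Three-stage DDM. Project D₁…D_7; terminal Gordon value at t=7 with g = 0.0142; discount at r = 0.1133.
D_1 = 4.1600
D_2 = 5.3248
D_3 = 6.8157
D_4 = 8.7242
D_5 = 9.7100
D_6 = 10.8072
D_7 = 12.0284
TV_7 = 12.1992/(0.1133−0.0142) = 123.1002
P₀ = Σ Dₜ/(1+r)ᵗ + TV_7/(1+r)^7 = 93.7520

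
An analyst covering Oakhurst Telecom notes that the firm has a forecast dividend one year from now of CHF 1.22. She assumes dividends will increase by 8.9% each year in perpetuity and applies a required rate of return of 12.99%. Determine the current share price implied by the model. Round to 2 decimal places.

Gordon growth model: P₀ = D₁/(r − g), with D₁ = 1.22 given directly.
P₀ = 1.2200 / (0.1299 − 0.089) = 1.2200 / 0.0409 = 29.8289

CHF 29.83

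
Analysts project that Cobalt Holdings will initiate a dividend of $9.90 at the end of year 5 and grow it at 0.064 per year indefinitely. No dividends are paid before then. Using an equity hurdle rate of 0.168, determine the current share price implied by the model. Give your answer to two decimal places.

$51.15

Deferred-dividend DDM. At t=4 the remaining stream is a growing perpetuity with first payment D_5 = 9.90.
V_4 = D_5/(r−g) = 9.90/(0.168−0.064) = 95.1923
P₀ = V_4/(1+r)^4 = 95.1923/(1+0.168)^4 = 51.1482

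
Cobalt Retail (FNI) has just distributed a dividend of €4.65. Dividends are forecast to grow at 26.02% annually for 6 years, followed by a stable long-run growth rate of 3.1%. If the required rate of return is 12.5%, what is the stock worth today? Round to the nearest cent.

€143.05

Two-stage DDM. Project D₁…D_6 at 0.2602, terminal growth 0.031, discount at r = 0.125.
D_1 = 5.8599
D_2 = 7.3847
D_3 = 9.3062
D_4 = 11.7276
D_5 = 14.7792
D_6 = 18.6247
Terminal value at t=6: TV = D_7/(r−g) = 19.2021/(0.125−0.031) = 204.2775
P₀ = 5.8599/(1+0.125)^1 + 7.3847/(1+0.125)^2 + 9.3062/(1+0.125)^3 + 11.7276/(1+0.125)^4 + 14.7792/(1+0.125)^5 + 18.6247/(1+0.125)^6 + 204.2775/(1+0.125)^6 = 143.0536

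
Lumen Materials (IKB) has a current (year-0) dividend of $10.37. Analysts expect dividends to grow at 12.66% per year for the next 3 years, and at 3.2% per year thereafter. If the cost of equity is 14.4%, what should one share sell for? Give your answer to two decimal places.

$121.43

Two-stage DDM. Project D₁…D_3 at 0.1266, terminal growth 0.032, discount at r = 0.144.
D_1 = 11.6828
D_2 = 13.1619
D_3 = 14.8282
Terminal value at t=3: TV = D_4/(r−g) = 15.3027/(0.144−0.032) = 136.6311
P₀ = 11.6828/(1+0.144)^1 + 13.1619/(1+0.144)^2 + 14.8282/(1+0.144)^3 + 136.6311/(1+0.144)^3 = 121.4313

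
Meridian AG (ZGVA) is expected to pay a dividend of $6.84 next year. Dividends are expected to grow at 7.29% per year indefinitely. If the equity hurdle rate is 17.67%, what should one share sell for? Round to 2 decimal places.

$65.90

Gordon growth model: P₀ = D₁/(r − g), with D₁ = 6.84 given directly.
P₀ = 6.8400 / (0.1767 − 0.0729) = 6.8400 / 0.1038 = 65.8960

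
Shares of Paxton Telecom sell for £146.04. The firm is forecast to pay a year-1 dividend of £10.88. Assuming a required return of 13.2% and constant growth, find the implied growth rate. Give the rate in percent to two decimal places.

From P₀ = D₁/(r − g), the implied growth is g = r − D₁/P₀.
g = 0.132 − 10.88/146.04 = 0.132 − 0.07450 = 0.05750

5.75%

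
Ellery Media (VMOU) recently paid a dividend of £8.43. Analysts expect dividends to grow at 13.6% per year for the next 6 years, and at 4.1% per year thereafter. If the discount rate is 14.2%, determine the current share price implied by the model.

Two-stage DDM. Project D₁…D_6 at 0.136, terminal growth 0.041, discount at r = 0.142.
D_1 = 9.5765
D_2 = 10.8789
D_3 = 12.3584
D_4 = 14.0392
D_5 = 15.9485
D_6 = 18.1175
Terminal value at t=6: TV = D_7/(r−g) = 18.8603/(0.142−0.041) = 186.7355
P₀ = 9.5765/(1+0.142)^1 + 10.8789/(1+0.142)^2 + 12.3584/(1+0.142)^3 + 14.0392/(1+0.142)^4 + 15.9485/(1+0.142)^5 + 18.1175/(1+0.142)^6 + 186.7355/(1+0.142)^6 = 133.8421

£133.84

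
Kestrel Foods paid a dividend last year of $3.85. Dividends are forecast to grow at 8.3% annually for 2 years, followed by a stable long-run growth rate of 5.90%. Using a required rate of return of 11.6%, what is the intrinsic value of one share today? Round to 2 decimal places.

$74.72

Two-stage DDM. Project D₁…D_2 at 0.083, terminal growth 0.059, discount at r = 0.116.
D_1 = 4.1696
D_2 = 4.5156
Terminal value at t=2: TV = D_3/(r−g) = 4.7820/(0.116−0.059) = 83.8955
P₀ = 4.1696/(1+0.116)^1 + 4.5156/(1+0.116)^2 + 83.8955/(1+0.116)^2 = 74.7231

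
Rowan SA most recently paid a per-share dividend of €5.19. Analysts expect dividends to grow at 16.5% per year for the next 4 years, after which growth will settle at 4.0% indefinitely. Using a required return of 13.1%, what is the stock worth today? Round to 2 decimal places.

€89.14

Two-stage DDM. Project D₁…D_4 at 0.165, terminal growth 0.04, discount at r = 0.131.
D_1 = 6.0464
D_2 = 7.0440
D_3 = 8.2063
D_4 = 9.5603
Terminal value at t=4: TV = D_5/(r−g) = 9.9427/(0.131−0.04) = 109.2605
P₀ = 6.0464/(1+0.131)^1 + 7.0440/(1+0.131)^2 + 8.2063/(1+0.131)^3 + 9.5603/(1+0.131)^4 + 109.2605/(1+0.131)^4 = 89.1426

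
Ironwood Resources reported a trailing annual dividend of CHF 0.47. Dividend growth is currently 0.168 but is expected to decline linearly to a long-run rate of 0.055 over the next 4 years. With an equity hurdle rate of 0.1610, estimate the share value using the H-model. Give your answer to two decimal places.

H-model: P₀ = D₀[(1+g_L) + H(g_S−g_L)]/(r−g_L), with H = 4/2 = 2.
P₀ = 0.47 × [(1+0.055) + 2×(0.168−0.055)] / (0.161−0.055)
   = 0.47 × 1.2810 / 0.106 = 5.6799

CHF 5.68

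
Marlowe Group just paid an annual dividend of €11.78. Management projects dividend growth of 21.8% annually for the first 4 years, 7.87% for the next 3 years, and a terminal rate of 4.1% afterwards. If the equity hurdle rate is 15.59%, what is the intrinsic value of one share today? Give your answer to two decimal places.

Three-stage DDM. Project D₁…D_7; terminal Gordon value at t=7 with g = 0.041; discount at r = 0.1559.
D_1 = 14.3480
D_2 = 17.4759
D_3 = 21.2857
D_4 = 25.9259
D_5 = 27.9663
D_6 = 30.1673
D_7 = 32.5414
TV_7 = 33.8756/(0.1559−0.041) = 294.8270
P₀ = Σ Dₜ/(1+r)ᵗ + TV_7/(1+r)^7 = 198.7381

€198.74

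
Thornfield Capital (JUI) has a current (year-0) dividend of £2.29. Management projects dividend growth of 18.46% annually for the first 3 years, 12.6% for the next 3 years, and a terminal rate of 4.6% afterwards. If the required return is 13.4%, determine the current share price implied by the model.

Three-stage DDM. Project D₁…D_6; terminal Gordon value at t=6 with g = 0.046; discount at r = 0.134.
D_1 = 2.7127
D_2 = 3.2135
D_3 = 3.8067
D_4 = 4.2864
D_5 = 4.8264
D_6 = 5.4346
TV_6 = 5.6846/(0.134−0.046) = 64.5974
P₀ = Σ Dₜ/(1+r)ᵗ + TV_6/(1+r)^6 = 45.5993

£45.60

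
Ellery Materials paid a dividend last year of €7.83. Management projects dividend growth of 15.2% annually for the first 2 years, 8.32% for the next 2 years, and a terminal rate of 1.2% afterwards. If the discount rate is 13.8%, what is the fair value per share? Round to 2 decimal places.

€89.25

Three-stage DDM. Project D₁…D_4; terminal Gordon value at t=4 with g = 0.012; discount at r = 0.138.
D_1 = 9.0202
D_2 = 10.3912
D_3 = 11.2558
D_4 = 12.1923
TV_4 = 12.3386/(0.138−0.012) = 97.9251
P₀ = Σ Dₜ/(1+r)ᵗ + TV_4/(1+r)^4 = 89.2455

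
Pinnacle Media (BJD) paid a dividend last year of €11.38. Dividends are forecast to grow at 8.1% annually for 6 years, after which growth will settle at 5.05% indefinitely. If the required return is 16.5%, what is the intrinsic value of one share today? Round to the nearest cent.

Two-stage DDM. Project D₁…D_6 at 0.081, terminal growth 0.0505, discount at r = 0.165.
D_1 = 12.3018
D_2 = 13.2982
D_3 = 14.3754
D_4 = 15.5398
D_5 = 16.7985
D_6 = 18.1592
Terminal value at t=6: TV = D_7/(r−g) = 19.0762/(0.165−0.0505) = 166.6046
P₀ = 12.3018/(1+0.165)^1 + 13.2982/(1+0.165)^2 + 14.3754/(1+0.165)^3 + 15.5398/(1+0.165)^4 + 16.7985/(1+0.165)^5 + 18.1592/(1+0.165)^6 + 166.6046/(1+0.165)^6 = 119.6160

€119.62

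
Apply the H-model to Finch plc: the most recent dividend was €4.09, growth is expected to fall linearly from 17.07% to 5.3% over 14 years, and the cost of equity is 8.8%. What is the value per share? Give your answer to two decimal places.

€219.33

H-model: P₀ = D₀[(1+g_L) + H(g_S−g_L)]/(r−g_L), with H = 14/2 = 7.
P₀ = 4.09 × [(1+0.053) + 7×(0.1707−0.053)] / (0.088−0.053)
   = 4.09 × 1.8769 / 0.035 = 219.3292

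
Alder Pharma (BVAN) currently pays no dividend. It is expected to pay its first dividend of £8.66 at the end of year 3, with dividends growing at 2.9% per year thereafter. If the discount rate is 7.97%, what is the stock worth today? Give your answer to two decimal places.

Deferred-dividend DDM. At t=2 the remaining stream is a growing perpetuity with first payment D_3 = 8.66.
V_2 = D_3/(r−g) = 8.66/(0.0797−0.029) = 170.8087
P₀ = V_2/(1+r)^2 = 170.8087/(1+0.0797)^2 = 146.5223

£146.52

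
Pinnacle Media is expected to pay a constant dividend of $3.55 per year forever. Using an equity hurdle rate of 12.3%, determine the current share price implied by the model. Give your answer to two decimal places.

Zero-growth DDM (perpetuity): P₀ = D/r = 3.55 / 0.123 = 28.8618

$28.86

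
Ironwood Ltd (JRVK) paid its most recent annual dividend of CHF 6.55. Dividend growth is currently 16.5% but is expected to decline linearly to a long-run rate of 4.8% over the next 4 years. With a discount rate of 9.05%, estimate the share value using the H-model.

CHF 197.58

H-model: P₀ = D₀[(1+g_L) + H(g_S−g_L)]/(r−g_L), with H = 4/2 = 2.
P₀ = 6.55 × [(1+0.048) + 2×(0.165−0.048)] / (0.0905−0.048)
   = 6.55 × 1.2820 / 0.0425 = 197.5788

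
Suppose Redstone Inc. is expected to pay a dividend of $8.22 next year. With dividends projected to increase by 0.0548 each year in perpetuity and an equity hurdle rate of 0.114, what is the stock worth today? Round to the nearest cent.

$138.85

Gordon growth model: P₀ = D₁/(r − g), with D₁ = 8.22 given directly.
P₀ = 8.2200 / (0.114 − 0.0548) = 8.2200 / 0.0592 = 138.8514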